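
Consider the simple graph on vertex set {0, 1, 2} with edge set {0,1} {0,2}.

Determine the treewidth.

A width-1 tree decomposition is:
Bags: B1 = {0, 1}  B2 = {0, 2}
Tree: B1–B2
Every bag has size at most 2, so the width is 2 − 1 = 1 and tw(G) ≤ 1. G has an edge, so its treewidth is at least 1. Hence tw(G) = 1 exactly.

1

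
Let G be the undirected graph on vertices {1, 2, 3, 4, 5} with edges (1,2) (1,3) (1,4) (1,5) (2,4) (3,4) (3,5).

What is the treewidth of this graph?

A width-2 tree decomposition is:
Bags: B1 = {1, 3, 4}  B2 = {1, 2, 4}  B3 = {1, 3, 5}
Tree: B1–B2, B1–B3
Every bag has size at most 3, so the width is 3 − 1 = 2 and tw(G) ≤ 2. For the lower bound, the 3 vertices {1, 2, 4} are pairwise adjacent, and any tree decomposition puts a clique entirely inside one bag — forcing width ≥ 2. The upper and lower bounds meet at 2, so that is the treewidth.

2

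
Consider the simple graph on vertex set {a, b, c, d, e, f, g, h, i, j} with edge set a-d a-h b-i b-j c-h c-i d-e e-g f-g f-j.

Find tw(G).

A width-2 tree decomposition is:
Bags: B1 = {e, f, g}  B2 = {d, e, f}  B3 = {a, d, f}  B4 = {a, f, h}  B5 = {c, f, h}  B6 = {c, f, i}  B7 = {b, f, i}  B8 = {b, f, j}
Tree: B1–B2, B2–B3, B3–B4, B4–B5, B5–B6, B6–B7, B7–B8
The largest bag has 3 vertices, giving width 2; this decomposition certifies tw(G) ≤ 2. Since f–g–e–d–a–h–c–i–b–j–f is a cycle in G, G is not acyclic. Forests are exactly the graphs of treewidth ≤ 1, so tw(G) ≥ 2. Combining the bounds, tw(G) = 2.

2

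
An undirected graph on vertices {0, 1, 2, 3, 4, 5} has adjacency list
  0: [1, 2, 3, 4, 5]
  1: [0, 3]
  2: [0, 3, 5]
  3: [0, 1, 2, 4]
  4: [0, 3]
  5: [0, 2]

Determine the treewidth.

2

A width-2 tree decomposition is:
Bags: B1 = {0, 2, 5}  B2 = {0, 2, 3}  B3 = {0, 1, 3}  B4 = {0, 3, 4}
Tree: B1–B2, B2–B3, B2–B4
Each bag holds 3 vertices, so the decomposition has width 2, which upper-bounds the treewidth. For the lower bound, the 3 vertices {0, 1, 3} are pairwise adjacent, and any tree decomposition puts a clique entirely inside one bag — forcing width ≥ 2. The upper and lower bounds meet at 2, so that is the treewidth.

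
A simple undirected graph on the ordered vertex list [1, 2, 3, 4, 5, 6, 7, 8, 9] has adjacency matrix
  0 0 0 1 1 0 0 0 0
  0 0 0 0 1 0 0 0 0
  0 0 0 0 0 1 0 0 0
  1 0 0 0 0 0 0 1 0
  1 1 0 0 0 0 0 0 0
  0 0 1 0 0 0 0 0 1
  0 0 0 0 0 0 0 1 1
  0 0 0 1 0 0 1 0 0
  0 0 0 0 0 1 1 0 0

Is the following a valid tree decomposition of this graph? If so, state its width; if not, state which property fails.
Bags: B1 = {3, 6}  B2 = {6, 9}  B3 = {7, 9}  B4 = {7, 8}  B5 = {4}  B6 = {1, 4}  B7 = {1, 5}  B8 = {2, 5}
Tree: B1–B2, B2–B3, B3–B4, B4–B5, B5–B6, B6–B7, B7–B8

A tree decomposition must satisfy three properties: every vertex lies in some bag; for every edge, both endpoints lie together in some bag; and for every vertex, the bags containing it form a connected subtree. Here edge (8,4) lies in no bag, so the decomposition is invalid.

No — edge (8,4) lies in no bag.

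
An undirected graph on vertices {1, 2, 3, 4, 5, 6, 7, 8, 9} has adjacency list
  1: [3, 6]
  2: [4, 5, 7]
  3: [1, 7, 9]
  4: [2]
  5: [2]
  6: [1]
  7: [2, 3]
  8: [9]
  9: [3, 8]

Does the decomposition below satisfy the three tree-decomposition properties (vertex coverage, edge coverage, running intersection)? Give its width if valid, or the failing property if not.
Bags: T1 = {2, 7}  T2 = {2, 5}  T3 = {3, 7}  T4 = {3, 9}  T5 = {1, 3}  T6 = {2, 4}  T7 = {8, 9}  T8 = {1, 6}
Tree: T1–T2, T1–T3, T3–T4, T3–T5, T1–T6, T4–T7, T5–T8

Checking the three conditions: (i) the bags cover all of {1, 2, 3, 4, 5, 6, 7, 8, 9}; (ii) for each edge, some bag contains both endpoints; (iii) the bags containing any fixed vertex form a subtree. All hold, so the decomposition is valid with width 2 − 1 = 1.

Yes; width 1.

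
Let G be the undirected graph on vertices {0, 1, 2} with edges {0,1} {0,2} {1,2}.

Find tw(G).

2

A width-2 tree decomposition is:
Bags: B1 = {0, 1, 2}
Tree: (single bag)
With just one bag of size 3, the width is 3 − 1 = 2, so tw(G) ≤ 2. Conversely, {0, 1, 2} is a clique of size 3, and the vertices of any clique must share a bag in every tree decomposition; so some bag has ≥ 3 vertices and tw(G) ≥ 2. Hence tw(G) = 2 exactly.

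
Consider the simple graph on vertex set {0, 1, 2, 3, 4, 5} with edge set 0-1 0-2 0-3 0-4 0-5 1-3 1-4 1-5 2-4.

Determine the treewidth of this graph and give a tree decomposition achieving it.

Treewidth 2.
Bags: B1 = {0, 2, 4}  B2 = {0, 1, 4}  B3 = {0, 1, 5}  B4 = {0, 1, 3}
Tree: B1–B2, B2–B3, B3–B4

Every bag has size at most 3, so the width is 3 − 1 = 2 and tw(G) ≤ 2. Conversely, {0, 1, 3} is a clique of size 3, and the vertices of any clique must share a bag in every tree decomposition; so some bag has ≥ 3 vertices and tw(G) ≥ 2. Hence tw(G) = 2 exactly.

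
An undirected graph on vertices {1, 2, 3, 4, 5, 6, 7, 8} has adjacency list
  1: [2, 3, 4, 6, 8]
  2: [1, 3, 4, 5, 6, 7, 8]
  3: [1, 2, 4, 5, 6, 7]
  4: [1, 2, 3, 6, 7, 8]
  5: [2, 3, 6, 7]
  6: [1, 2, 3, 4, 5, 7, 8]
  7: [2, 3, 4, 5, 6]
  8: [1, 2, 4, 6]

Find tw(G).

A width-4 tree decomposition is:
Bags: B1 = {1, 2, 3, 4, 6}  B2 = {2, 3, 4, 6, 7}  B3 = {2, 3, 5, 6, 7}  B4 = {1, 2, 4, 6, 8}
Tree: B1–B2, B2–B3, B1–B4
Every bag has size at most 5, so the width is 5 − 1 = 4 and tw(G) ≤ 4. Conversely, {1, 2, 4, 6, 8} is a clique of size 5, and the vertices of any clique must share a bag in every tree decomposition; so some bag has ≥ 5 vertices and tw(G) ≥ 4. The upper and lower bounds meet at 4, so that is the treewidth.

4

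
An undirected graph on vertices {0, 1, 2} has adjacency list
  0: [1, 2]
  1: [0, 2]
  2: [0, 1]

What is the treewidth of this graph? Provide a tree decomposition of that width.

A single bag containing all 3 vertices is trivially a valid decomposition of width 2. For the lower bound, the 3 vertices {0, 1, 2} are pairwise adjacent, and any tree decomposition puts a clique entirely inside one bag — forcing width ≥ 2. Hence tw(G) = 2 exactly.

Treewidth 2.
One such decomposition:
Bags: B1 = {0, 1, 2}
Tree: (single bag)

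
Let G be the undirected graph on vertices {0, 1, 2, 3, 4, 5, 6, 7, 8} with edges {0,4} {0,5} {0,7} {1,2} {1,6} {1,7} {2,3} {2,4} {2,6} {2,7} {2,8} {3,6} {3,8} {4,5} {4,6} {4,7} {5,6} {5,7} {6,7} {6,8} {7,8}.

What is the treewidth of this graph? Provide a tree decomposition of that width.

The largest bag has 4 vertices, giving width 3; this decomposition certifies tw(G) ≤ 3. On the other hand G contains the 4-clique {0, 4, 5, 7}. A clique must lie in a single bag of any decomposition, so no decomposition can have width below 3. Therefore the treewidth is 3.

Treewidth 3.
Bags: B1 = {0, 4, 5, 7}  B2 = {4, 5, 6, 7}  B3 = {2, 4, 6, 7}  B4 = {2, 6, 7, 8}  B5 = {2, 3, 6, 8}  B6 = {1, 2, 6, 7}
Tree: B1–B2, B2–B3, B3–B4, B4–B5, B3–B6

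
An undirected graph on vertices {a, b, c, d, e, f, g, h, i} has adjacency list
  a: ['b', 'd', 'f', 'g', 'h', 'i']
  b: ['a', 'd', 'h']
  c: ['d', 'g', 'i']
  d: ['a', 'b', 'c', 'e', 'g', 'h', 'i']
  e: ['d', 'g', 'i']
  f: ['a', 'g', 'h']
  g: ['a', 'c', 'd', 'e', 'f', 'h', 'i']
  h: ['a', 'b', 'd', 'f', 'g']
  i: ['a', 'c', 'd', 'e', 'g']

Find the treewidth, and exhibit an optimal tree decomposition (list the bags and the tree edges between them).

Every bag has size at most 4, so the width is 4 − 1 = 3 and tw(G) ≤ 3. On the other hand G contains the 4-clique {a, d, g, h}. A clique must lie in a single bag of any decomposition, so no decomposition can have width below 3. Hence tw(G) = 3 exactly.

Treewidth 3.
One optimal decomposition is:
Bags: B1 = {a, d, g, i}  B2 = {a, d, g, h}  B3 = {c, d, g, i}  B4 = {a, b, d, h}  B5 = {d, e, g, i}  B6 = {a, f, g, h}
Tree: B1–B2, B1–B3, B2–B4, B3–B5, B2–B6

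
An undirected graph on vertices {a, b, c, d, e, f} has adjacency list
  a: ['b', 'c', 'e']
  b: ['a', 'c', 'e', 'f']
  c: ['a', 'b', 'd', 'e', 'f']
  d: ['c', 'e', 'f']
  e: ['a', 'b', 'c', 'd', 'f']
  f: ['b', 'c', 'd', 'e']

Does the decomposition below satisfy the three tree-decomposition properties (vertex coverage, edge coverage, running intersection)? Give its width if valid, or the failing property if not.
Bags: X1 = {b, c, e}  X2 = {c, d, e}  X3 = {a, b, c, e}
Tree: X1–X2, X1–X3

A tree decomposition must satisfy three properties: every vertex lies in some bag; for every edge, both endpoints lie together in some bag; and for every vertex, the bags containing it form a connected subtree. Here vertex f appears in no bag, so the decomposition is invalid.

No — vertex f appears in no bag.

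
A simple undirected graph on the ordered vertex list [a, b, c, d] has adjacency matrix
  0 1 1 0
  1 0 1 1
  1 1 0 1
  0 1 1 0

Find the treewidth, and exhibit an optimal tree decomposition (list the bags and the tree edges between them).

The largest bag has 3 vertices, giving width 2; this decomposition certifies tw(G) ≤ 2. Conversely, {b, c, d} is a clique of size 3, and the vertices of any clique must share a bag in every tree decomposition; so some bag has ≥ 3 vertices and tw(G) ≥ 2. Therefore the treewidth is 2.

Treewidth 2.
One optimal decomposition is:
Bags: B1 = {a, b, c}  B2 = {b, c, d}
Tree: B1–B2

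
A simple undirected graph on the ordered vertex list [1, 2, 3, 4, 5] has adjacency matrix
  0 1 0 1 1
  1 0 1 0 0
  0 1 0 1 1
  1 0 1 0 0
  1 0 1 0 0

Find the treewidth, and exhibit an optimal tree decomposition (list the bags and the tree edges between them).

The largest bag has 3 vertices, giving width 2; this decomposition certifies tw(G) ≤ 2. The edges 1–2–3–4–1 form a cycle, so G is not a tree and its treewidth is at least 2. The upper and lower bounds meet at 2, so that is the treewidth.

Treewidth 2.
One such decomposition:
Bags: B1 = {1, 2, 3}  B2 = {1, 3, 4}  B3 = {1, 3, 5}
Tree: B1–B2, B2–B3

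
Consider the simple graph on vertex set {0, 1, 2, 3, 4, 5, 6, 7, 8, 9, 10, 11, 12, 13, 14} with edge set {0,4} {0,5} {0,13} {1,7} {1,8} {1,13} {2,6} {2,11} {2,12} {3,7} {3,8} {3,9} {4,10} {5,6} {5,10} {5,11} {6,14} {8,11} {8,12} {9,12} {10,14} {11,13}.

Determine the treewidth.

3

A width-3 tree decomposition is:
Bags: B1 = {4, 6, 10, 14}  B2 = {4, 5, 6, 10}  B3 = {0, 4, 5, 6}  B4 = {0, 2, 5, 6}  B5 = {0, 2, 5, 11}  B6 = {0, 2, 11, 13}  B7 = {2, 11, 12, 13}  B8 = {8, 11, 12, 13}  B9 = {1, 8, 12, 13}  B10 = {1, 8, 9, 12}  B11 = {1, 3, 8, 9}  B12 = {1, 3, 7, 9}
Tree: B1–B2, B2–B3, B3–B4, B4–B5, B5–B6, B6–B7, B7–B8, B8–B9, B9–B10, B10–B11, B11–B12
Each bag holds 4 vertices, so the decomposition has width 3, which upper-bounds the treewidth. For the lower bound: the 4 vertex sets {4,10,14}, {6}, {5}, {0,2,11,13} are disjoint, each induces a connected subgraph, and every pair is joined by at least one edge of G. Contracting each set to a single vertex therefore yields K_{4} as a minor, and since treewidth is minor-monotone, tw(G) ≥ tw(K_{4}) = 3. Combining the bounds, tw(G) = 3.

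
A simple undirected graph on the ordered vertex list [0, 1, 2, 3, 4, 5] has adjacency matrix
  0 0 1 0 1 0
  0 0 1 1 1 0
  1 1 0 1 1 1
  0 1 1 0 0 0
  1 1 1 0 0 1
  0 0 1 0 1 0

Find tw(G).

2

A width-2 tree decomposition is:
Bags: B1 = {0, 2, 4}  B2 = {1, 2, 4}  B3 = {1, 2, 3}  B4 = {2, 4, 5}
Tree: B1–B2, B2–B3, B1–B4
Every bag has size at most 3, so the width is 3 − 1 = 2 and tw(G) ≤ 2. For the lower bound, the 3 vertices {1, 2, 3} are pairwise adjacent, and any tree decomposition puts a clique entirely inside one bag — forcing width ≥ 2. Hence tw(G) = 2 exactly.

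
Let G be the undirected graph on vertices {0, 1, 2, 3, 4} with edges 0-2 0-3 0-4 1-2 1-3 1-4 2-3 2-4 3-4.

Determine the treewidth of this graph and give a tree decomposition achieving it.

Treewidth 3.
Bags: B1 = {1, 2, 3, 4}  B2 = {0, 2, 3, 4}
Tree: B1–B2

The largest bag has 4 vertices, giving width 3; this decomposition certifies tw(G) ≤ 3. Conversely, {0, 2, 3, 4} is a clique of size 4, and the vertices of any clique must share a bag in every tree decomposition; so some bag has ≥ 4 vertices and tw(G) ≥ 3. Hence tw(G) = 3 exactly.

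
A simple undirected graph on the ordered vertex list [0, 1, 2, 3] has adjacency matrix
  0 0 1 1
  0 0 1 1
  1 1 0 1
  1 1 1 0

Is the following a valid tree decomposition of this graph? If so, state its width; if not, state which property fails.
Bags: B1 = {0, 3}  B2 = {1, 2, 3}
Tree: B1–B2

No — edge (2,0) lies in no bag.

A tree decomposition must satisfy three properties: every vertex lies in some bag; for every edge, both endpoints lie together in some bag; and for every vertex, the bags containing it form a connected subtree. Here edge (2,0) lies in no bag, so the decomposition is invalid.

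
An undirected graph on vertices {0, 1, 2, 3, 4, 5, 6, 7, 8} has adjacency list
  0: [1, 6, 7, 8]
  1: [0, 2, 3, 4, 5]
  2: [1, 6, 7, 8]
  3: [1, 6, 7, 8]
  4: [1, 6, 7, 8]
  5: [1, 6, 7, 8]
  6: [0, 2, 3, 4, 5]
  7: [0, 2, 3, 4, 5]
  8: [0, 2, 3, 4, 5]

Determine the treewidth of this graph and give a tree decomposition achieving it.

Treewidth 4.
One optimal decomposition is:
Bags: B1 = {1, 3, 6, 7, 8}  B2 = {0, 1, 6, 7, 8}  B3 = {1, 5, 6, 7, 8}  B4 = {1, 4, 6, 7, 8}  B5 = {1, 2, 6, 7, 8}
Tree: B1–B2, B2–B3, B3–B4, B4–B5

Every bag has size at most 5, so the width is 5 − 1 = 4 and tw(G) ≤ 4. For the lower bound: the 5 vertex sets {3,8}, {0,6}, {1,5}, {7}, {4} are disjoint, each induces a connected subgraph, and every pair is joined by at least one edge of G. Contracting each set to a single vertex therefore yields K_{5} as a minor, and since treewidth is minor-monotone, tw(G) ≥ tw(K_{5}) = 4. Combining the bounds, tw(G) = 4.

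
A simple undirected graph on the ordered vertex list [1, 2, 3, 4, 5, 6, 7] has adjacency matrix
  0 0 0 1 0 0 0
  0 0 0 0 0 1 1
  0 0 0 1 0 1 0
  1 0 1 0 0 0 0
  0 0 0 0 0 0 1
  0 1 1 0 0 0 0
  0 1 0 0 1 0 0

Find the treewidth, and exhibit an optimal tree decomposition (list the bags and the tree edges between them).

Treewidth 1.
One such decomposition:
Bags: B1 = {5, 7}  B2 = {2, 7}  B3 = {2, 6}  B4 = {3, 6}  B5 = {3, 4}  B6 = {1, 4}
Tree: B1–B2, B2–B3, B3–B4, B4–B5, B5–B6

The largest bag has 2 vertices, giving width 1; this decomposition certifies tw(G) ≤ 1. Since G has at least one edge (e.g. 5–7), it is not an edgeless graph, so tw(G) ≥ 1. Hence tw(G) = 1 exactly.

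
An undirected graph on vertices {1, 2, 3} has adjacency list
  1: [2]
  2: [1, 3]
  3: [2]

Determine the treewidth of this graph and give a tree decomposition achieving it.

Treewidth 1.
One such decomposition:
Bags: B1 = {1, 2}  B2 = {2, 3}
Tree: B1–B2

Each bag holds 2 vertices, so the decomposition has width 1, which upper-bounds the treewidth. Since G has at least one edge (e.g. 1–2), it is not an edgeless graph, so tw(G) ≥ 1. Hence tw(G) = 1 exactly.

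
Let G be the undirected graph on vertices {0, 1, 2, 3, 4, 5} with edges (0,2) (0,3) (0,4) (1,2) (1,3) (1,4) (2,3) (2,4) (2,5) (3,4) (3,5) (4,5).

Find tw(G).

A width-3 tree decomposition is:
Bags: B1 = {1, 2, 3, 4}  B2 = {0, 2, 3, 4}  B3 = {2, 3, 4, 5}
Tree: B1–B2, B1–B3
The largest bag has 4 vertices, giving width 3; this decomposition certifies tw(G) ≤ 3. Conversely, {0, 2, 3, 4} is a clique of size 4, and the vertices of any clique must share a bag in every tree decomposition; so some bag has ≥ 4 vertices and tw(G) ≥ 3. Combining the bounds, tw(G) = 3.

3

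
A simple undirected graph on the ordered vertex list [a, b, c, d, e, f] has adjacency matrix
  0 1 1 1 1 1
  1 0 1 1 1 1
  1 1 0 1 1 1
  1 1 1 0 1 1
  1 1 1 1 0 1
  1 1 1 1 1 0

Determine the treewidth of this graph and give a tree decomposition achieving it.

Treewidth 5.
Bags: B1 = {a, b, c, d, e, f}
Tree: (single bag)

With just one bag of size 6, the width is 6 − 1 = 5, so tw(G) ≤ 5. For the lower bound, the 6 vertices {a, b, c, d, e, f} are pairwise adjacent, and any tree decomposition puts a clique entirely inside one bag — forcing width ≥ 5. Combining the bounds, tw(G) = 5.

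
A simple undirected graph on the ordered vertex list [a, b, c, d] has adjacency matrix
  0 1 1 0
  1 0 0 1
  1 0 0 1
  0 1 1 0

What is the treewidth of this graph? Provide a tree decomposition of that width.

The largest bag has 3 vertices, giving width 2; this decomposition certifies tw(G) ≤ 2. The edges c–d–b–a–c form a cycle, so G is not a tree and its treewidth is at least 2. The upper and lower bounds meet at 2, so that is the treewidth.

Treewidth 2.
One such decomposition:
Bags: B1 = {b, c, d}  B2 = {a, b, c}
Tree: B1–B2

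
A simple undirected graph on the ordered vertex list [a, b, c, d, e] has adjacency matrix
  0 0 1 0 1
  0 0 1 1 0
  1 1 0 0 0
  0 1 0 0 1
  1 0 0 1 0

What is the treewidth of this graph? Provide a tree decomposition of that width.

Treewidth 2.
One such decomposition:
Bags: B1 = {b, d, e}  B2 = {b, c, e}  B3 = {a, c, e}
Tree: B1–B2, B2–B3

The largest bag has 3 vertices, giving width 2; this decomposition certifies tw(G) ≤ 2. The edges e–d–b–c–a–e form a cycle, so G is not a tree and its treewidth is at least 2. The upper and lower bounds meet at 2, so that is the treewidth.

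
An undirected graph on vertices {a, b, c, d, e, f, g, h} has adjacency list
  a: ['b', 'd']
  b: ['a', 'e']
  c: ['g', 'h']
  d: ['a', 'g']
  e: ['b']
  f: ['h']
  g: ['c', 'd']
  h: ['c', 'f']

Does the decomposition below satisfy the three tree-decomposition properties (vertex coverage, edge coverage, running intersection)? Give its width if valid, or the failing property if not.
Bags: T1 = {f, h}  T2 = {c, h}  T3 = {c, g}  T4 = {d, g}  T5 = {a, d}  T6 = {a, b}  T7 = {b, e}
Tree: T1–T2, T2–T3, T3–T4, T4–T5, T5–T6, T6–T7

Yes; width 1.

Vertex coverage: the bags together contain {a, b, c, d, e, f, g, h}, the full vertex set. Edge coverage: each edge of G has both endpoints in at least one bag. Running intersection: for every vertex, the bags containing it form a connected subtree. All three properties hold, so this is a valid tree decomposition of width max|bag| − 1 = 1, and hence tw(G) ≤ 1.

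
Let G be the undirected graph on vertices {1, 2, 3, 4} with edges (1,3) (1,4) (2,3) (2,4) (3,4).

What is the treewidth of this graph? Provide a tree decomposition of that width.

Treewidth 2.
One optimal decomposition is:
Bags: B1 = {2, 3, 4}  B2 = {1, 3, 4}
Tree: B1–B2

The largest bag has 3 vertices, giving width 2; this decomposition certifies tw(G) ≤ 2. Conversely, {1, 3, 4} is a clique of size 3, and the vertices of any clique must share a bag in every tree decomposition; so some bag has ≥ 3 vertices and tw(G) ≥ 2. Hence tw(G) = 2 exactly.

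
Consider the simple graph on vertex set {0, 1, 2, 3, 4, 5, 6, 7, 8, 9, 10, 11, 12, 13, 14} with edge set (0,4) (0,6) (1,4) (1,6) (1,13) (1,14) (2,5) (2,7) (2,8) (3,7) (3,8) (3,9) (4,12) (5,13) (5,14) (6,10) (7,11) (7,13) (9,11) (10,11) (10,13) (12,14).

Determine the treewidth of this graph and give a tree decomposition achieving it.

Treewidth 3.
Bags: B1 = {3, 8, 9, 11}  B2 = {3, 7, 8, 11}  B3 = {2, 7, 8, 11}  B4 = {2, 7, 10, 11}  B5 = {2, 7, 10, 13}  B6 = {2, 5, 10, 13}  B7 = {5, 6, 10, 13}  B8 = {1, 5, 6, 13}  B9 = {1, 5, 6, 14}  B10 = {0, 1, 6, 14}  B11 = {0, 1, 4, 14}  B12 = {0, 4, 12, 14}
Tree: B1–B2, B2–B3, B3–B4, B4–B5, B5–B6, B6–B7, B7–B8, B8–B9, B9–B10, B10–B11, B11–B12

Each bag holds 4 vertices, so the decomposition has width 3, which upper-bounds the treewidth. For the lower bound: the 4 vertex sets {3,8,9}, {11}, {7}, {2,5,10,13} are disjoint, each induces a connected subgraph, and every pair is joined by at least one edge of G. Contracting each set to a single vertex therefore yields K_{4} as a minor, and since treewidth is minor-monotone, tw(G) ≥ tw(K_{4}) = 3. The upper and lower bounds meet at 3, so that is the treewidth.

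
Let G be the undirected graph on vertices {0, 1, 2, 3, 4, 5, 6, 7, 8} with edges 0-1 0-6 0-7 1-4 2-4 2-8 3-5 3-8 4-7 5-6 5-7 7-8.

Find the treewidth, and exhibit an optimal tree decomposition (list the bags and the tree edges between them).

Each bag holds 4 vertices, so the decomposition has width 3, which upper-bounds the treewidth. For the lower bound: the 4 vertex sets {2,3,8}, {5}, {7}, {0,1,4,6} are disjoint, each induces a connected subgraph, and every pair is joined by at least one edge of G. Contracting each set to a single vertex therefore yields K_{4} as a minor, and since treewidth is minor-monotone, tw(G) ≥ tw(K_{4}) = 3. The upper and lower bounds meet at 3, so that is the treewidth.

Treewidth 3.
One optimal decomposition is:
Bags: B1 = {2, 3, 5, 8}  B2 = {2, 5, 7, 8}  B3 = {2, 4, 5, 7}  B4 = {4, 5, 6, 7}  B5 = {0, 4, 6, 7}  B6 = {0, 1, 4, 6}
Tree: B1–B2, B2–B3, B3–B4, B4–B5, B5–B6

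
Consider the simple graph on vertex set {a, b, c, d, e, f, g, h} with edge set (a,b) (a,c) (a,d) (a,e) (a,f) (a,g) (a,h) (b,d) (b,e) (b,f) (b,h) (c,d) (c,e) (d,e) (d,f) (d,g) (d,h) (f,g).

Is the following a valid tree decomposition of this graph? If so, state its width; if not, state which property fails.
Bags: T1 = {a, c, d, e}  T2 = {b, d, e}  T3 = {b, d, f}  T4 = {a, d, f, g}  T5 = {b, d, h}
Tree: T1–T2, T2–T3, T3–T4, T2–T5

No — edge (a,b) lies in no bag.

A tree decomposition must satisfy three properties: every vertex lies in some bag; for every edge, both endpoints lie together in some bag; and for every vertex, the bags containing it form a connected subtree. Here edge (a,b) lies in no bag, so the decomposition is invalid.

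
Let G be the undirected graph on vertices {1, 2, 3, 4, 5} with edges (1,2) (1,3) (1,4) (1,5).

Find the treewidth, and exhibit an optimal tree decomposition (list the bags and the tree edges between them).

Every bag has size at most 2, so the width is 2 − 1 = 1 and tw(G) ≤ 1. Since G has at least one edge (e.g. 1–5), it is not an edgeless graph, so tw(G) ≥ 1. Hence tw(G) = 1 exactly.

Treewidth 1.
One optimal decomposition is:
Bags: B1 = {1, 5}  B2 = {1, 3}  B3 = {1, 2}  B4 = {1, 4}
Tree: B1–B2, B1–B3, B1–B4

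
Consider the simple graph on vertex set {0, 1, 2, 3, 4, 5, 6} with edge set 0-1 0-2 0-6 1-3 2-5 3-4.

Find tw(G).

A width-1 tree decomposition is:
Bags: B1 = {2, 5}  B2 = {0, 2}  B3 = {0, 1}  B4 = {1, 3}  B5 = {0, 6}  B6 = {3, 4}
Tree: B1–B2, B2–B3, B3–B4, B3–B5, B4–B6
Every bag has size at most 2, so the width is 2 − 1 = 1 and tw(G) ≤ 1. Since G has at least one edge (e.g. 2–5), it is not an edgeless graph, so tw(G) ≥ 1. The upper and lower bounds meet at 1, so that is the treewidth.

1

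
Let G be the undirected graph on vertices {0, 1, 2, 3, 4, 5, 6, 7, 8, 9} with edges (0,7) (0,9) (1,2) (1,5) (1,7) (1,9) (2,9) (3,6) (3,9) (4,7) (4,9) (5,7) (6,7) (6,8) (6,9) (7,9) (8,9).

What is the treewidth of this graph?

A width-2 tree decomposition is:
Bags: B1 = {1, 5, 7}  B2 = {1, 7, 9}  B3 = {0, 7, 9}  B4 = {4, 7, 9}  B5 = {6, 7, 9}  B6 = {1, 2, 9}  B7 = {6, 8, 9}  B8 = {3, 6, 9}
Tree: B1–B2, B2–B3, B3–B4, B4–B5, B2–B6, B5–B7, B5–B8
Every bag has size at most 3, so the width is 3 − 1 = 2 and tw(G) ≤ 2. Conversely, {6, 8, 9} is a clique of size 3, and the vertices of any clique must share a bag in every tree decomposition; so some bag has ≥ 3 vertices and tw(G) ≥ 2. The upper and lower bounds meet at 2, so that is the treewidth.

2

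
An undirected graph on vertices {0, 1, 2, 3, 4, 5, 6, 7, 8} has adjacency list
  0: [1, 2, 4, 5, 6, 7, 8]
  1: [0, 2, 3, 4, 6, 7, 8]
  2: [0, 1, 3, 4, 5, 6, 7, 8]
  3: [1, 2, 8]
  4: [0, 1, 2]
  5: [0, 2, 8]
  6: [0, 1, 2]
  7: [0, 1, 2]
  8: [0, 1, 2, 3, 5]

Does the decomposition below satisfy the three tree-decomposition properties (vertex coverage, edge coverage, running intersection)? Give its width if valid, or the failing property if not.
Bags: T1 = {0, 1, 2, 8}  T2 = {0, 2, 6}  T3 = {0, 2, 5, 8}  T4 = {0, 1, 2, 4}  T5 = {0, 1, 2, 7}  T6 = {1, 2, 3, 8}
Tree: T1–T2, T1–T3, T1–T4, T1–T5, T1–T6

No — edge (1,6) lies in no bag.

A tree decomposition must satisfy three properties: every vertex lies in some bag; for every edge, both endpoints lie together in some bag; and for every vertex, the bags containing it form a connected subtree. Here edge (1,6) lies in no bag, so the decomposition is invalid.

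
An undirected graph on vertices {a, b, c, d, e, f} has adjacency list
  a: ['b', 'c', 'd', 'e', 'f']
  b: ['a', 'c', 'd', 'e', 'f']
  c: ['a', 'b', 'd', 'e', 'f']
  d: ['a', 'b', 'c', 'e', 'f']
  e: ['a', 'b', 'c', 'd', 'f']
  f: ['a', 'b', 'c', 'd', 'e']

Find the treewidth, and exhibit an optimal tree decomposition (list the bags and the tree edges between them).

Treewidth 5.
Bags: B1 = {a, b, c, d, e, f}
Tree: (single bag)

With just one bag of size 6, the width is 6 − 1 = 5, so tw(G) ≤ 5. For the lower bound, the 6 vertices {a, b, c, d, e, f} are pairwise adjacent, and any tree decomposition puts a clique entirely inside one bag — forcing width ≥ 5. Combining the bounds, tw(G) = 5.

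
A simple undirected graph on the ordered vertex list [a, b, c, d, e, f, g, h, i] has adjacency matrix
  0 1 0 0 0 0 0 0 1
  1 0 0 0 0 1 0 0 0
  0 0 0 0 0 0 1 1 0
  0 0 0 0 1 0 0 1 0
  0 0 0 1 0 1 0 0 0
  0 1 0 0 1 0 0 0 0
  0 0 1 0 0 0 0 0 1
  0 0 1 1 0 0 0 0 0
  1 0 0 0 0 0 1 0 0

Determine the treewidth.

A width-2 tree decomposition is:
Bags: B1 = {c, d, h}  B2 = {c, d, g}  B3 = {d, g, i}  B4 = {a, d, i}  B5 = {a, b, d}  B6 = {b, d, f}  B7 = {d, e, f}
Tree: B1–B2, B2–B3, B3–B4, B4–B5, B5–B6, B6–B7
Every bag has size at most 3, so the width is 3 − 1 = 2 and tw(G) ≤ 2. For the lower bound, G contains the cycle d–h–c–g–i–a–b–f–e–d, so G is not a forest; only forests have treewidth ≤ 1, hence tw(G) ≥ 2. The upper and lower bounds meet at 2, so that is the treewidth.

2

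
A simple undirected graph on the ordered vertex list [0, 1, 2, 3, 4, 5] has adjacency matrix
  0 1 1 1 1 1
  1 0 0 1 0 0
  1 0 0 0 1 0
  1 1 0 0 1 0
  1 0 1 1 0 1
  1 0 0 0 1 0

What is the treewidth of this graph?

2

A width-2 tree decomposition is:
Bags: B1 = {0, 3, 4}  B2 = {0, 4, 5}  B3 = {0, 1, 3}  B4 = {0, 2, 4}
Tree: B1–B2, B1–B3, B1–B4
Each bag holds 3 vertices, so the decomposition has width 2, which upper-bounds the treewidth. For the lower bound, the 3 vertices {0, 1, 3} are pairwise adjacent, and any tree decomposition puts a clique entirely inside one bag — forcing width ≥ 2. Combining the bounds, tw(G) = 2.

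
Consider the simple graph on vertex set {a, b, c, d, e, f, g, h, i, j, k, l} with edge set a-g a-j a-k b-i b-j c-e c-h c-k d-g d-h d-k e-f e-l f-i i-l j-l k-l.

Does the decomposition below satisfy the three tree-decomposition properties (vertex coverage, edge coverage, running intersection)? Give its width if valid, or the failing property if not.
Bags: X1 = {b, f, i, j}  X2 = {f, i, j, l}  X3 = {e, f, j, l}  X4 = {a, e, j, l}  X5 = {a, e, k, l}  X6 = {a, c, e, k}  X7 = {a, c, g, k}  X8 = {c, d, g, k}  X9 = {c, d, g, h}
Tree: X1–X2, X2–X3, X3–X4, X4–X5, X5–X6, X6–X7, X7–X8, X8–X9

Yes; width 3.

Vertex coverage: the bags together contain {a, b, c, d, e, f, g, h, i, j, k, l}, the full vertex set. Edge coverage: each edge of G has both endpoints in at least one bag. Running intersection: for every vertex, the bags containing it form a connected subtree. All three properties hold, so this is a valid tree decomposition of width max|bag| − 1 = 3, and hence tw(G) ≤ 3.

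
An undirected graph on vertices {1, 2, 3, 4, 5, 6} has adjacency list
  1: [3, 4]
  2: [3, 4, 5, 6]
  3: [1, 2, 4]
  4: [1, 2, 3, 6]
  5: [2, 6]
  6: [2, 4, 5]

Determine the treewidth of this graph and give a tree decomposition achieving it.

Each bag holds 3 vertices, so the decomposition has width 2, which upper-bounds the treewidth. Conversely, {1, 3, 4} is a clique of size 3, and the vertices of any clique must share a bag in every tree decomposition; so some bag has ≥ 3 vertices and tw(G) ≥ 2. Hence tw(G) = 2 exactly.

Treewidth 2.
Bags: B1 = {2, 4, 6}  B2 = {2, 3, 4}  B3 = {2, 5, 6}  B4 = {1, 3, 4}
Tree: B1–B2, B1–B3, B2–B4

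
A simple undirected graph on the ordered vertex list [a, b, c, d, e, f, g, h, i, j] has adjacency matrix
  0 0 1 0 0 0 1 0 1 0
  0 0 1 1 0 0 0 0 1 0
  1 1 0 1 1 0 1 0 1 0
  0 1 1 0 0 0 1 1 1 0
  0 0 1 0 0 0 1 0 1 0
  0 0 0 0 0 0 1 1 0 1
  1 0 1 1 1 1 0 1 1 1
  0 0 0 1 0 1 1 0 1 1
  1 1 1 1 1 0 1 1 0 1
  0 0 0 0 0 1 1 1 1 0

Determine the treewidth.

3

A width-3 tree decomposition is:
Bags: B1 = {c, d, g, i}  B2 = {d, g, h, i}  B3 = {g, h, i, j}  B4 = {c, e, g, i}  B5 = {b, c, d, i}  B6 = {a, c, g, i}  B7 = {f, g, h, j}
Tree: B1–B2, B2–B3, B1–B4, B1–B5, B4–B6, B3–B7
Every bag has size at most 4, so the width is 4 − 1 = 3 and tw(G) ≤ 3. On the other hand G contains the 4-clique {f, g, h, j}. A clique must lie in a single bag of any decomposition, so no decomposition can have width below 3. The upper and lower bounds meet at 3, so that is the treewidth.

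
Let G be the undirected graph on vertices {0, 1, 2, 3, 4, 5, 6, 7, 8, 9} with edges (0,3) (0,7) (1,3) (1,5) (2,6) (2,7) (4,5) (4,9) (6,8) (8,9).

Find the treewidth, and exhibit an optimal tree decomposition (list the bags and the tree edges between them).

Treewidth 2.
One optimal decomposition is:
Bags: B1 = {0, 2, 7}  B2 = {0, 2, 3}  B3 = {1, 2, 3}  B4 = {1, 2, 5}  B5 = {2, 4, 5}  B6 = {2, 4, 9}  B7 = {2, 8, 9}  B8 = {2, 6, 8}
Tree: B1–B2, B2–B3, B3–B4, B4–B5, B5–B6, B6–B7, B7–B8

The largest bag has 3 vertices, giving width 2; this decomposition certifies tw(G) ≤ 2. Since 2–7–0–3–1–5–4–9–8–6–2 is a cycle in G, G is not acyclic. Forests are exactly the graphs of treewidth ≤ 1, so tw(G) ≥ 2. The upper and lower bounds meet at 2, so that is the treewidth.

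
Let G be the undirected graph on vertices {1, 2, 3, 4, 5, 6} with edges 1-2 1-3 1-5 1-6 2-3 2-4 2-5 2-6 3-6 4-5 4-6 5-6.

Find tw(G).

A width-3 tree decomposition is:
Bags: B1 = {1, 2, 5, 6}  B2 = {2, 4, 5, 6}  B3 = {1, 2, 3, 6}
Tree: B1–B2, B1–B3
Every bag has size at most 4, so the width is 4 − 1 = 3 and tw(G) ≤ 3. Conversely, {1, 2, 3, 6} is a clique of size 4, and the vertices of any clique must share a bag in every tree decomposition; so some bag has ≥ 4 vertices and tw(G) ≥ 3. Hence tw(G) = 3 exactly.

3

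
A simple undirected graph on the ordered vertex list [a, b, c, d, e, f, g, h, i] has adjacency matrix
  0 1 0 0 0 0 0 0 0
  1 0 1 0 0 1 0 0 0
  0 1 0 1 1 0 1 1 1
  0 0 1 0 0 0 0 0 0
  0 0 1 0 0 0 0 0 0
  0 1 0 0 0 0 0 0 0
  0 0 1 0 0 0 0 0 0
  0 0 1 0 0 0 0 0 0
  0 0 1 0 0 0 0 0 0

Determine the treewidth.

A width-1 tree decomposition is:
Bags: B1 = {b, c}  B2 = {c, d}  B3 = {c, g}  B4 = {c, i}  B5 = {c, e}  B6 = {b, f}  B7 = {a, b}  B8 = {c, h}
Tree: B1–B2, B2–B3, B3–B4, B2–B5, B1–B6, B1–B7, B5–B8
Every bag has size at most 2, so the width is 2 − 1 = 1 and tw(G) ≤ 1. G has an edge, so its treewidth is at least 1. The upper and lower bounds meet at 1, so that is the treewidth.

1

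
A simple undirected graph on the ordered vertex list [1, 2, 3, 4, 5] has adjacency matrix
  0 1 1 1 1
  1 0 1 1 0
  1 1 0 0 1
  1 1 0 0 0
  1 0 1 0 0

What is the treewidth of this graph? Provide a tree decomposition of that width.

Treewidth 2.
Bags: B1 = {1, 3, 5}  B2 = {1, 2, 3}  B3 = {1, 2, 4}
Tree: B1–B2, B2–B3

Each bag holds 3 vertices, so the decomposition has width 2, which upper-bounds the treewidth. For the lower bound, the 3 vertices {1, 2, 3} are pairwise adjacent, and any tree decomposition puts a clique entirely inside one bag — forcing width ≥ 2. The upper and lower bounds meet at 2, so that is the treewidth.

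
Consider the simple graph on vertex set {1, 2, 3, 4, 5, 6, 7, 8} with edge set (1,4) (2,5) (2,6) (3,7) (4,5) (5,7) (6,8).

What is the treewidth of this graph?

A width-1 tree decomposition is:
Bags: B1 = {4, 5}  B2 = {5, 7}  B3 = {3, 7}  B4 = {2, 5}  B5 = {2, 6}  B6 = {6, 8}  B7 = {1, 4}
Tree: B1–B2, B2–B3, B2–B4, B4–B5, B5–B6, B1–B7
Every bag has size at most 2, so the width is 2 − 1 = 1 and tw(G) ≤ 1. G has an edge, so its treewidth is at least 1. Combining the bounds, tw(G) = 1.

1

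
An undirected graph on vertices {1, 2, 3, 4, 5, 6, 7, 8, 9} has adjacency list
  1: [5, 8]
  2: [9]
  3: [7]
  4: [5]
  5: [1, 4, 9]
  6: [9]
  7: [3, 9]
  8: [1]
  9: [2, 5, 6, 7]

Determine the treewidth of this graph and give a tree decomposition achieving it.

Treewidth 1.
One optimal decomposition is:
Bags: B1 = {2, 9}  B2 = {5, 9}  B3 = {1, 5}  B4 = {7, 9}  B5 = {4, 5}  B6 = {3, 7}  B7 = {6, 9}  B8 = {1, 8}
Tree: B1–B2, B2–B3, B2–B4, B2–B5, B4–B6, B2–B7, B3–B8

The largest bag has 2 vertices, giving width 1; this decomposition certifies tw(G) ≤ 1. G has an edge, so its treewidth is at least 1. Hence tw(G) = 1 exactly.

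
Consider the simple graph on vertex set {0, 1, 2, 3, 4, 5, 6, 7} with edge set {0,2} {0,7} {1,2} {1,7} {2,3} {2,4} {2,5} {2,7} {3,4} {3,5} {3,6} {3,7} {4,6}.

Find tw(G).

2

A width-2 tree decomposition is:
Bags: B1 = {2, 3, 5}  B2 = {2, 3, 7}  B3 = {0, 2, 7}  B4 = {2, 3, 4}  B5 = {3, 4, 6}  B6 = {1, 2, 7}
Tree: B1–B2, B2–B3, B2–B4, B4–B5, B3–B6
The largest bag has 3 vertices, giving width 2; this decomposition certifies tw(G) ≤ 2. On the other hand G contains the 3-clique {0, 2, 7}. A clique must lie in a single bag of any decomposition, so no decomposition can have width below 2. Therefore the treewidth is 2.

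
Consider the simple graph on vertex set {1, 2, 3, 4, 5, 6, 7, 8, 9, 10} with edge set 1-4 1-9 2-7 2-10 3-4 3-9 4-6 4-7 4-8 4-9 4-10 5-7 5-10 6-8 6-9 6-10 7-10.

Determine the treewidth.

2

A width-2 tree decomposition is:
Bags: B1 = {4, 7, 10}  B2 = {4, 6, 10}  B3 = {5, 7, 10}  B4 = {4, 6, 9}  B5 = {1, 4, 9}  B6 = {3, 4, 9}  B7 = {4, 6, 8}  B8 = {2, 7, 10}
Tree: B1–B2, B1–B3, B2–B4, B4–B5, B4–B6, B4–B7, B3–B8
The largest bag has 3 vertices, giving width 2; this decomposition certifies tw(G) ≤ 2. On the other hand G contains the 3-clique {2, 7, 10}. A clique must lie in a single bag of any decomposition, so no decomposition can have width below 2. Therefore the treewidth is 2.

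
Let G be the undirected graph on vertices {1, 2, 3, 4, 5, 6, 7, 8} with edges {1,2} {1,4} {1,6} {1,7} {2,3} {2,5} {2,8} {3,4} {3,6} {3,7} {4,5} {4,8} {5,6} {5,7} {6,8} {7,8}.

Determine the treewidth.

4

A width-4 tree decomposition is:
Bags: B1 = {1, 3, 5, 7, 8}  B2 = {1, 2, 3, 5, 8}  B3 = {1, 3, 5, 6, 8}  B4 = {1, 3, 4, 5, 8}
Tree: B1–B2, B2–B3, B3–B4
The largest bag has 5 vertices, giving width 4; this decomposition certifies tw(G) ≤ 4. For the lower bound: the 5 vertex sets {5,7}, {1,2}, {6,8}, {3}, {4} are disjoint, each induces a connected subgraph, and every pair is joined by at least one edge of G. Contracting each set to a single vertex therefore yields K_{5} as a minor, and since treewidth is minor-monotone, tw(G) ≥ tw(K_{5}) = 4. Therefore the treewidth is 4.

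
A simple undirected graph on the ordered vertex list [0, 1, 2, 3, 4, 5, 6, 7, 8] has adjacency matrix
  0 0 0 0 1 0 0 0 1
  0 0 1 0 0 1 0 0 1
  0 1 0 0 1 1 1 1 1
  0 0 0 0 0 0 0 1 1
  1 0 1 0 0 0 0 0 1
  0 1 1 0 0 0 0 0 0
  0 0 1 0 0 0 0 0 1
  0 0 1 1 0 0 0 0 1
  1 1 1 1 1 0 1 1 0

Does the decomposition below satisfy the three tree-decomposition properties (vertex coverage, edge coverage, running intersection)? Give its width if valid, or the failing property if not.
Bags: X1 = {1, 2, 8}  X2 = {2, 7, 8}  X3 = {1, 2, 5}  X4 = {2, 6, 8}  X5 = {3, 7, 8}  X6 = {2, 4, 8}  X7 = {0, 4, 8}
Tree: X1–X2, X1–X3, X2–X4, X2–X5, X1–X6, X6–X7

Every vertex of G appears in some bag (union = {0, 1, 2, 3, 4, 5, 6, 7, 8}); every edge is covered by a bag; and for each vertex v the set of bags containing v is connected in the bag tree. The decomposition is therefore valid. The largest bag has 3 vertices, so the width is 2.

Yes; width 2.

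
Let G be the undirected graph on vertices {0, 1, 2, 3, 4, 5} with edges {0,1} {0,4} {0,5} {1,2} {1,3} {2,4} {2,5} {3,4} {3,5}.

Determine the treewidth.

3

A width-3 tree decomposition is:
Bags: B1 = {1, 3, 4, 5}  B2 = {1, 2, 4, 5}  B3 = {0, 1, 4, 5}
Tree: B1–B2, B2–B3
Each bag holds 4 vertices, so the decomposition has width 3, which upper-bounds the treewidth. For the lower bound: the 4 vertex sets {3,5}, {1,2}, {4}, {0} are disjoint, each induces a connected subgraph, and every pair is joined by at least one edge of G. Contracting each set to a single vertex therefore yields K_{4} as a minor, and since treewidth is minor-monotone, tw(G) ≥ tw(K_{4}) = 3. The upper and lower bounds meet at 3, so that is the treewidth.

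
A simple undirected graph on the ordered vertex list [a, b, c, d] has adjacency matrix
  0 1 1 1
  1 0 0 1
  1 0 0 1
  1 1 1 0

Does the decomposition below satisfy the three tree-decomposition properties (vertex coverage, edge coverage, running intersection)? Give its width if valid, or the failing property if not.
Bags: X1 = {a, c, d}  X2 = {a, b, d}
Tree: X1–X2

Yes; width 2.

Vertex coverage: the bags together contain {a, b, c, d}, the full vertex set. Edge coverage: each edge of G has both endpoints in at least one bag. Running intersection: for every vertex, the bags containing it form a connected subtree. All three properties hold, so this is a valid tree decomposition of width max|bag| − 1 = 2, and hence tw(G) ≤ 2.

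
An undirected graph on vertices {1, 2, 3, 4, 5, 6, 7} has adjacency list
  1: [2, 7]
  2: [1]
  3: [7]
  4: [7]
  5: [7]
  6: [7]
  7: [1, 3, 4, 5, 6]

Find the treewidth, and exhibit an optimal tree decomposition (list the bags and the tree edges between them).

Each bag holds 2 vertices, so the decomposition has width 1, which upper-bounds the treewidth. Since G has at least one edge (e.g. 7–6), it is not an edgeless graph, so tw(G) ≥ 1. Hence tw(G) = 1 exactly.

Treewidth 1.
Bags: B1 = {6, 7}  B2 = {3, 7}  B3 = {1, 7}  B4 = {4, 7}  B5 = {5, 7}  B6 = {1, 2}
Tree: B1–B2, B1–B3, B3–B4, B1–B5, B3–B6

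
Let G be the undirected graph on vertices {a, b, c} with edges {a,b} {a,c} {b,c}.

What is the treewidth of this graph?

2

A width-2 tree decomposition is:
Bags: B1 = {a, b, c}
Tree: (single bag)
With just one bag of size 3, the width is 3 − 1 = 2, so tw(G) ≤ 2. On the other hand G contains the 3-clique {a, b, c}. A clique must lie in a single bag of any decomposition, so no decomposition can have width below 2. Combining the bounds, tw(G) = 2.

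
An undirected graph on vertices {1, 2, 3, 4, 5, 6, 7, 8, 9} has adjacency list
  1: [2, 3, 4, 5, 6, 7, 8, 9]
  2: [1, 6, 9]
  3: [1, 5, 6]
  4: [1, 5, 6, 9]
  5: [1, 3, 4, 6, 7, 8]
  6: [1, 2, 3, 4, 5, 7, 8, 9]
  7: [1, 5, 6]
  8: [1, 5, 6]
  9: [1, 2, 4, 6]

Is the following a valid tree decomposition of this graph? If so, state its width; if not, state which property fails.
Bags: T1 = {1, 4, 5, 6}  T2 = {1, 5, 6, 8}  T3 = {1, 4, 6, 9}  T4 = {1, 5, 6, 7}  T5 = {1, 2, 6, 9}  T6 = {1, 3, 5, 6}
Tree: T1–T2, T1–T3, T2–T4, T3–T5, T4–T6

Vertex coverage: the bags together contain {1, 2, 3, 4, 5, 6, 7, 8, 9}, the full vertex set. Edge coverage: each edge of G has both endpoints in at least one bag. Running intersection: for every vertex, the bags containing it form a connected subtree. All three properties hold, so this is a valid tree decomposition of width max|bag| − 1 = 3, and hence tw(G) ≤ 3.

Yes; width 3.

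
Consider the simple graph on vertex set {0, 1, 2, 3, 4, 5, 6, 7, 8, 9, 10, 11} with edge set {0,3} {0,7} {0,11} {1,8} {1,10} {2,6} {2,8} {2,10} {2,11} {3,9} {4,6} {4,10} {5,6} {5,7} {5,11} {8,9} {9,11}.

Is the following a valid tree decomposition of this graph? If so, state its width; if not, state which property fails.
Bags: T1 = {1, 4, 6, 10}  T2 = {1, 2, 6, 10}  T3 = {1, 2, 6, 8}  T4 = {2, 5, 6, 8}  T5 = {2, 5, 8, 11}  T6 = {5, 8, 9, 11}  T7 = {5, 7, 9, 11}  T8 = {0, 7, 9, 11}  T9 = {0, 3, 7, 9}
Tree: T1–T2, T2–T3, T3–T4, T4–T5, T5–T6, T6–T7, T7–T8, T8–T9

Vertex coverage: the bags together contain {0, 1, 2, 3, 4, 5, 6, 7, 8, 9, 10, 11}, the full vertex set. Edge coverage: each edge of G has both endpoints in at least one bag. Running intersection: for every vertex, the bags containing it form a connected subtree. All three properties hold, so this is a valid tree decomposition of width max|bag| − 1 = 3, and hence tw(G) ≤ 3.

Yes; width 3.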